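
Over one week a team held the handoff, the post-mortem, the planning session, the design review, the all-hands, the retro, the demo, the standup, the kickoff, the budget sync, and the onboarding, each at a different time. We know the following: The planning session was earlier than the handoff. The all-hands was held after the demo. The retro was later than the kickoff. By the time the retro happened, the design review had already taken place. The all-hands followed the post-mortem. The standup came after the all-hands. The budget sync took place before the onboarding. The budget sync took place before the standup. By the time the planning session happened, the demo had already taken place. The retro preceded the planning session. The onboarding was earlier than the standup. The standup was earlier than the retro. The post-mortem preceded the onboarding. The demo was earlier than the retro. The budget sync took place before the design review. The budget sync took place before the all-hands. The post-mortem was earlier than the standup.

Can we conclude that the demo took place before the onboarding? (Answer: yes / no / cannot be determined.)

cannot be determined

No chain of stated constraints runs from the demo to the onboarding, and none runs from the onboarding to the demo either.
So the relative order of the demo and the onboarding is not fixed by the given facts.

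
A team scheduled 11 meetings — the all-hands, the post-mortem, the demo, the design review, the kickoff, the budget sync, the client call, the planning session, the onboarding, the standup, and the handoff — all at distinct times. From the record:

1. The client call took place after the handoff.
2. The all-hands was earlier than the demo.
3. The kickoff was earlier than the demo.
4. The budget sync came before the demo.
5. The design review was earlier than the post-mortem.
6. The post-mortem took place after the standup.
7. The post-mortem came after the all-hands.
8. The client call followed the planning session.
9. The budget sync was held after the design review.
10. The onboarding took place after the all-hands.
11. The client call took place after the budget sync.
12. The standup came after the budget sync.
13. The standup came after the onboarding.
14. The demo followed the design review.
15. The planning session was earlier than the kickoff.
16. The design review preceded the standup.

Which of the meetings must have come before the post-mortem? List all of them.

Directly stated before the post-mortem: the all-hands, the design review, and the standup.
The budget sync reaches the post-mortem via the budget sync → the standup → the post-mortem.
The onboarding reaches the post-mortem via the onboarding → the standup → the post-mortem.
No chain forces the kickoff (or any of the others) ahead of the post-mortem.

the all-hands, the budget sync, the design review, the onboarding, the standup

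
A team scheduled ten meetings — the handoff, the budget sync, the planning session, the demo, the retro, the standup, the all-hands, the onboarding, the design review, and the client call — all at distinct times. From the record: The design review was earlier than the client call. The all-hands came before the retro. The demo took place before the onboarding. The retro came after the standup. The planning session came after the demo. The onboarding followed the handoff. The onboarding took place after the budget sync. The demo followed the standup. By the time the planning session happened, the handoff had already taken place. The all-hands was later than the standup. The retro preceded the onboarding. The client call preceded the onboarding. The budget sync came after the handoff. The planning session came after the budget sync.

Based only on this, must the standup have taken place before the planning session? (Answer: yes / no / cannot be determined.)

yes

Chain the constraints: the standup → the demo → the planning session. Each link is directly stated, so the standup comes before the planning session.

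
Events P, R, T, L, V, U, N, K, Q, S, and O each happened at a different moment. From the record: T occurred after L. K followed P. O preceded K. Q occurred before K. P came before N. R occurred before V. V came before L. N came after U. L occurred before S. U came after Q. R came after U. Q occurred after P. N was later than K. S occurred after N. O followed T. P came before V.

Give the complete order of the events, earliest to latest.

P, Q, U, R, V, L, T, O, K, N, S

The constraints fix every adjacent pair, so only one ordering works:
P → Q → U → R → V → L → T → O → K → N → S.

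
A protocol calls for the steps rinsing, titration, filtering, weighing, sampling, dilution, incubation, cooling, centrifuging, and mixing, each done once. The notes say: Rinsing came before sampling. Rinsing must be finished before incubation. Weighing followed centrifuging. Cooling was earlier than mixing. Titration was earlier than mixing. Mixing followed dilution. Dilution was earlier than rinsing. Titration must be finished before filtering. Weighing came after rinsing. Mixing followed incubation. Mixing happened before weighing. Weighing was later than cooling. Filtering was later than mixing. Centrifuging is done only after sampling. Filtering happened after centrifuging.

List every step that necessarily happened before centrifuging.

dilution, rinsing, sampling

Directly stated before centrifuging: sampling.
Dilution reaches centrifuging via dilution → rinsing → sampling → centrifuging.
Rinsing reaches centrifuging via rinsing → sampling → centrifuging.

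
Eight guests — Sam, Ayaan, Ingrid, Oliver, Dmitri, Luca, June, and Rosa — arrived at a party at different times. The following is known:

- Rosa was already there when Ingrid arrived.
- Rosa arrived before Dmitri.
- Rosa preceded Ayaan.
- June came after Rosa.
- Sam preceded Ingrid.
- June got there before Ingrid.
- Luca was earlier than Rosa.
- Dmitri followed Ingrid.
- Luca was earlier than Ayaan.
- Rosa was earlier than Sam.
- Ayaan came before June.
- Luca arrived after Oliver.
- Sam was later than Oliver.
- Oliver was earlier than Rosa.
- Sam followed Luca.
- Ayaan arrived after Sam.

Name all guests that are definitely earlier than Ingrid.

Directly stated before Ingrid: June, Rosa, and Sam.
Ayaan reaches Ingrid via Ayaan → June → Ingrid.
Luca reaches Ingrid via Luca → Rosa → Ingrid.
Oliver reaches Ingrid via Oliver → Rosa → Ingrid.

Ayaan, June, Luca, Oliver, Rosa, Sam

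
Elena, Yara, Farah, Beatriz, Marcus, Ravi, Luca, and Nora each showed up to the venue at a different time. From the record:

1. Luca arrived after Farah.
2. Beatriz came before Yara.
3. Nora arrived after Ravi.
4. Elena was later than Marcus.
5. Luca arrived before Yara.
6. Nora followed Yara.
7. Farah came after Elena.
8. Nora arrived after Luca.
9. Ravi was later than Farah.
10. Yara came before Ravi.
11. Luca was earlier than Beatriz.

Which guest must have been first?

Marcus has a chain of constraints placing them before every other guest, so Marcus must be first.

Marcus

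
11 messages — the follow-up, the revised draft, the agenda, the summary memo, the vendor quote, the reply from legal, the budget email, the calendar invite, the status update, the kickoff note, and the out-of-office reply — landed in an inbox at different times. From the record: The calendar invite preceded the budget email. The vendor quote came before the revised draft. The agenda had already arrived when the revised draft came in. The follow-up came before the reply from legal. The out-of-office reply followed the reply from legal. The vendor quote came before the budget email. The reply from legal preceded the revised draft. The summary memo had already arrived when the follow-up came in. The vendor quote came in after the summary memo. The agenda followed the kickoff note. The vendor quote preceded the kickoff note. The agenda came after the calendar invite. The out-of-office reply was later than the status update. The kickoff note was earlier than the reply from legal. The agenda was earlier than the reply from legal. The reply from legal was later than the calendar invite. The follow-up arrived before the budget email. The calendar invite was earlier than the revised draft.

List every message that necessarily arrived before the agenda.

Directly stated before the agenda: the calendar invite and the kickoff note.
The summary memo reaches the agenda via the summary memo → the vendor quote → the kickoff note → the agenda.
The vendor quote reaches the agenda via the vendor quote → the kickoff note → the agenda.

the calendar invite, the kickoff note, the summary memo, the vendor quote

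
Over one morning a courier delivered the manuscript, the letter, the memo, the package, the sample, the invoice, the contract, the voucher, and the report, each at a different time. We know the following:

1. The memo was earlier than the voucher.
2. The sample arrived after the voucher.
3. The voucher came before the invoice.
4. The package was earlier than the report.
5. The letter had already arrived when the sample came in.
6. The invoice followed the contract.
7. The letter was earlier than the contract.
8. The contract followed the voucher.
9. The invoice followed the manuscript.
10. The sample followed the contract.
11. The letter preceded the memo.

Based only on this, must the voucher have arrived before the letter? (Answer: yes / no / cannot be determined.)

Tracing the constraints gives the letter → the memo → the voucher, so the letter must come before the voucher.
That means the voucher cannot be before the letter.

no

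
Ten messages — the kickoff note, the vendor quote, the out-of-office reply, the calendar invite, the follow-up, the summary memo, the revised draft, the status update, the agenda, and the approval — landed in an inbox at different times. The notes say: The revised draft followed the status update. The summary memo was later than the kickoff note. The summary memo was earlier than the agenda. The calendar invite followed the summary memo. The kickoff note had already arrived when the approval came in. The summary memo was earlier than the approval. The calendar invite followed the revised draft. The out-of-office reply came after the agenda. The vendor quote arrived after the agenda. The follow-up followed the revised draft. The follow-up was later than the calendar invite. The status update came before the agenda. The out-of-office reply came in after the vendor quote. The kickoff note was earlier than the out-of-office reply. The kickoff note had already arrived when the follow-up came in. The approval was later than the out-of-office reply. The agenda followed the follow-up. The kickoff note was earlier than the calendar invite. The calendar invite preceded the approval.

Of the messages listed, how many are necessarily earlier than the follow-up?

Directly stated before the follow-up: the calendar invite, the kickoff note, and the revised draft.
The status update reaches the follow-up via the status update → the revised draft → the follow-up.
The summary memo reaches the follow-up via the summary memo → the calendar invite → the follow-up.
No chain forces the approval (or any of the others) ahead of the follow-up.
That's the calendar invite, the kickoff note, the revised draft, the status update, and the summary memo — 5 in all.

5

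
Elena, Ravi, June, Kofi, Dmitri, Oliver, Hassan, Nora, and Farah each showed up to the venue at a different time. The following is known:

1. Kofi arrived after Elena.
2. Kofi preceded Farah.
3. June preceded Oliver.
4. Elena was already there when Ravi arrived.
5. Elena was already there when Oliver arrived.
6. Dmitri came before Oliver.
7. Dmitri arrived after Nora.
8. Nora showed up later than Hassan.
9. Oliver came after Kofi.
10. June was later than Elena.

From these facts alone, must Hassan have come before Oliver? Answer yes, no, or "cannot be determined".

Chain the constraints: Hassan → Nora → Dmitri → Oliver. Each link is directly stated, so Hassan comes before Oliver.

yes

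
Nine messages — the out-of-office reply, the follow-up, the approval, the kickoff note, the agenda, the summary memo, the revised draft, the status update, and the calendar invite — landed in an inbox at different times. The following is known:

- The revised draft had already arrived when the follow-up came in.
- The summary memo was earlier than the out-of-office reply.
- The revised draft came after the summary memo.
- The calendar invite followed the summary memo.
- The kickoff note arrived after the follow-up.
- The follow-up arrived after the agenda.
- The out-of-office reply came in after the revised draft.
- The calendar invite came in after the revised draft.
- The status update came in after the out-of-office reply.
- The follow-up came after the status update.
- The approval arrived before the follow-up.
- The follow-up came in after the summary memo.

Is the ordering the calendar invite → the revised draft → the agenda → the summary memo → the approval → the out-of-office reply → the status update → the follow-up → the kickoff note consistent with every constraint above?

The constraints require the summary memo before the revised draft, but in the proposed sequence the revised draft appears ahead of the summary memo. That one violation is enough.

no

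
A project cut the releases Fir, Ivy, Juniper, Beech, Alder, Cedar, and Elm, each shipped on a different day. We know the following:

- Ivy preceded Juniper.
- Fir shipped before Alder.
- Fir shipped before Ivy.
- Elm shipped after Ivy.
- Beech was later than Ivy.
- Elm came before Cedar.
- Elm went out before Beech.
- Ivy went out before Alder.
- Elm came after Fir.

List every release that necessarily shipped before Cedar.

Directly stated before Cedar: Elm.
Fir reaches Cedar via Fir → Elm → Cedar.
Ivy reaches Cedar via Ivy → Elm → Cedar.
No chain forces Beech (or any of the others) ahead of Cedar.

Elm, Fir, Ivy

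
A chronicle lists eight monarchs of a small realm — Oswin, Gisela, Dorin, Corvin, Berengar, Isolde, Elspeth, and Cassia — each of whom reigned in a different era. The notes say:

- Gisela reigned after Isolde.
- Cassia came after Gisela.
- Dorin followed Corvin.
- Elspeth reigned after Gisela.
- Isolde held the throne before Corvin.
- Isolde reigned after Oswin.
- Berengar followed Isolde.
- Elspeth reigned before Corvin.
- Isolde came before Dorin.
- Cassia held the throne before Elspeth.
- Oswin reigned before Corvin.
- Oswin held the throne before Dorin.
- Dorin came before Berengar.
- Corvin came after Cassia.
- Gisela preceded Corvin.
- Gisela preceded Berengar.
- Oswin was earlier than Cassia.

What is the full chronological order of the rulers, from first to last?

Oswin, Isolde, Gisela, Cassia, Elspeth, Corvin, Dorin, Berengar

The constraints fix every adjacent pair, so only one ordering works:
Oswin → Isolde → Gisela → Cassia → Elspeth → Corvin → Dorin → Berengar.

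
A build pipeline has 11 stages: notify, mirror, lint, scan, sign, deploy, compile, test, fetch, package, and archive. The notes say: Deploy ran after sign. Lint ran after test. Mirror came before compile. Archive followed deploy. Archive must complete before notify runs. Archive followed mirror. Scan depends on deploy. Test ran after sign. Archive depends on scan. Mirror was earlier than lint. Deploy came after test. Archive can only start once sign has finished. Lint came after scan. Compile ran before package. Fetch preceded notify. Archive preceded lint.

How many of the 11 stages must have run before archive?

Directly stated before archive: deploy, mirror, scan, and sign.
Test reaches archive via test → deploy → archive.
That's deploy, mirror, scan, sign, and test — 5 in all.

5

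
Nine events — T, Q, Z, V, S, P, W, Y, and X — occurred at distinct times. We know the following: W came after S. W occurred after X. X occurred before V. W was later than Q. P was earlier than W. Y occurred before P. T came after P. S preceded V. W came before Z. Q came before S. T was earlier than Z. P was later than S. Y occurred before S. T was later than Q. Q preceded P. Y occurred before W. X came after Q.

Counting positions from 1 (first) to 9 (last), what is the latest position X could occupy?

6

X must come before V, W, and Z — 3 events forced after it.
Everything else can be placed before X in some valid order, so X can sit as late as position 9 − 3 = 6.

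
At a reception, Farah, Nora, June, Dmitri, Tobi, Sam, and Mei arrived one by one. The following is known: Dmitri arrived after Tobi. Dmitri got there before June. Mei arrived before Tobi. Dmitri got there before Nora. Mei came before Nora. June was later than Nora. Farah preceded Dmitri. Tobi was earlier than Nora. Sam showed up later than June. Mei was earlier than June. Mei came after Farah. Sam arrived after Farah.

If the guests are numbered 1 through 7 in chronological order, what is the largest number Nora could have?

5

Nora must come before June and Sam — 2 guests forced after them.
Everything else can be placed before Nora in some valid order, so Nora can sit as late as position 7 − 2 = 5.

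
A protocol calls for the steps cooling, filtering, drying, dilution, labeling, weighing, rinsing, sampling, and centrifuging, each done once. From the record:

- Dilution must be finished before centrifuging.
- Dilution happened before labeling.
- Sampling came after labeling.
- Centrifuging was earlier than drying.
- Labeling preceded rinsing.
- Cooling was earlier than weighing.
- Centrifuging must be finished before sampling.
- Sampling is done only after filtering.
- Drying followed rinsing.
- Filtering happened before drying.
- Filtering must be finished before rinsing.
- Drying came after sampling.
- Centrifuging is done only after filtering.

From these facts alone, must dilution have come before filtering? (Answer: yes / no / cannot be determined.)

cannot be determined

No chain of stated constraints runs from dilution to filtering, and none runs from filtering to dilution either.
So the relative order of dilution and filtering is not fixed by the given facts.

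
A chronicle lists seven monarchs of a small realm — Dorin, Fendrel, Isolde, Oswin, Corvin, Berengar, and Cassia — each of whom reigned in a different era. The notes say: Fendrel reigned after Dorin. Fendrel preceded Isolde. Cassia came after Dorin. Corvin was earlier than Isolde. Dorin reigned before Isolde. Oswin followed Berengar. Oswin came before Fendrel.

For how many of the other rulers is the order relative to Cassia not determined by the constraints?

Forced before Cassia: Dorin.
That leaves Berengar, Corvin, Fendrel, Isolde, and Oswin with no forced order relative to Cassia — 5.

5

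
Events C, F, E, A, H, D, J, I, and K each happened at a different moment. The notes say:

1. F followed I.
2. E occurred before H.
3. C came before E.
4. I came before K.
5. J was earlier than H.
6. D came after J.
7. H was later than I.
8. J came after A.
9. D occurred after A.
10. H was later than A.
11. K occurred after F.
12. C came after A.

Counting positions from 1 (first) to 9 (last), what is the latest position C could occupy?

7

C must come before E and H — 2 events forced after it.
Everything else can be placed before C in some valid order, so C can sit as late as position 9 − 2 = 7.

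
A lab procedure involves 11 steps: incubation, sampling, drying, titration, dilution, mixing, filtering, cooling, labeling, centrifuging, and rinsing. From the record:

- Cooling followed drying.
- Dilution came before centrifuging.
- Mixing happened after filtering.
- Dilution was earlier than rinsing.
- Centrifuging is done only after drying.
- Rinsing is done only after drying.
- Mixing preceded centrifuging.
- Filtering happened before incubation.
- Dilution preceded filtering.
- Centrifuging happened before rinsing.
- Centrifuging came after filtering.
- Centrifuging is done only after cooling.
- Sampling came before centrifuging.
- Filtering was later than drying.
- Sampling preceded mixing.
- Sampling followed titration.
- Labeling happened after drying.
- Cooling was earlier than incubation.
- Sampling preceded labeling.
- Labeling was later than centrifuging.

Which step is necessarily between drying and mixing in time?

Tracing the constraints gives drying → filtering → mixing, so filtering sits after drying and before mixing.
No other step is forced both after drying and before mixing.

filtering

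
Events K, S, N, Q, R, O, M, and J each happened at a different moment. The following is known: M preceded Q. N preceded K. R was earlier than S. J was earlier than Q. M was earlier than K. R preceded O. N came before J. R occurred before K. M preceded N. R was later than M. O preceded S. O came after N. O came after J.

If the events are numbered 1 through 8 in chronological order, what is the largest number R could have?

R must come before K, O, and S — 3 events forced after it.
Everything else can be placed before R in some valid order, so R can sit as late as position 8 − 3 = 5.

5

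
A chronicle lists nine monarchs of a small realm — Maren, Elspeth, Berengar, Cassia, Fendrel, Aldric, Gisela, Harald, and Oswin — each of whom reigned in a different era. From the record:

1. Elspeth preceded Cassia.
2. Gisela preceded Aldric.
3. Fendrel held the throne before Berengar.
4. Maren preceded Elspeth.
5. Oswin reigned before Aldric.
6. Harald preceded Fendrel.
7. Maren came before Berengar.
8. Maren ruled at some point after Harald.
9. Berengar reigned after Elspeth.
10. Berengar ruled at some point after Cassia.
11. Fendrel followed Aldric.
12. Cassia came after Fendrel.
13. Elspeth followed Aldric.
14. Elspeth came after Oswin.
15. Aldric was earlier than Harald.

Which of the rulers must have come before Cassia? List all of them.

Directly stated before Cassia: Elspeth and Fendrel.
Aldric reaches Cassia via Aldric → Fendrel → Cassia.
Gisela reaches Cassia via Gisela → Aldric → Fendrel → Cassia.
Harald reaches Cassia via Harald → Fendrel → Cassia.
Likewise Maren and Oswin each reach Cassia by chaining the stated constraints.

Aldric, Elspeth, Fendrel, Gisela, Harald, Maren, Oswin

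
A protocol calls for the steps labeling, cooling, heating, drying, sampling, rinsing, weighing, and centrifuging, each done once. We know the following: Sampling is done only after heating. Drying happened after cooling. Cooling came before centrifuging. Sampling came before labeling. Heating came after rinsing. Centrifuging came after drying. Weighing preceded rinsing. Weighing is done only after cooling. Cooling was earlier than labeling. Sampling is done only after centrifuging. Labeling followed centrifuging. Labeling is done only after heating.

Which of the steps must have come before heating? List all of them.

Directly stated before heating: rinsing.
Cooling reaches heating via cooling → weighing → rinsing → heating.
Weighing reaches heating via weighing → rinsing → heating.
No chain forces centrifuging (or any of the others) ahead of heating.

cooling, rinsing, weighing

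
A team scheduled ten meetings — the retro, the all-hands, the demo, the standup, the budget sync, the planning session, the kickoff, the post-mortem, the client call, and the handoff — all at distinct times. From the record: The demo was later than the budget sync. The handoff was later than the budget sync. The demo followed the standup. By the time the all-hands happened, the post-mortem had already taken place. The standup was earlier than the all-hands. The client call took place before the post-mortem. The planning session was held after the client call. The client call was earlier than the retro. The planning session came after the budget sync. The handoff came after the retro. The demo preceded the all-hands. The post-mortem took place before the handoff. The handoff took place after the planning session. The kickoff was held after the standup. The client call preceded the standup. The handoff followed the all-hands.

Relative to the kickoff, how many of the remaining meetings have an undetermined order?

7

Forced before the kickoff: the client call and the standup.
That leaves the all-hands, the budget sync, the demo, the handoff, the planning session, the post-mortem, and the retro with no forced order relative to the kickoff — 7.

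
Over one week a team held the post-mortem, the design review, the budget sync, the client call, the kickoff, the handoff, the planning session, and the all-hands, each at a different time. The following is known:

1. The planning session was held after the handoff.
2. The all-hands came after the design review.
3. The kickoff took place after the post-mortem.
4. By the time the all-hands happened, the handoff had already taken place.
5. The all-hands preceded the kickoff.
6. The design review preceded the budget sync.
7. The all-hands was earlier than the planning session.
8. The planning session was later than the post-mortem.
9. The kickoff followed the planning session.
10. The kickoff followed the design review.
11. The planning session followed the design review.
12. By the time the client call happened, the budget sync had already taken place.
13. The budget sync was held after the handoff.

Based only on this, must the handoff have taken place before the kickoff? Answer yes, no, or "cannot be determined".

Chain the constraints: the handoff → the planning session → the kickoff. Each link is directly stated, so the handoff comes before the kickoff.

yes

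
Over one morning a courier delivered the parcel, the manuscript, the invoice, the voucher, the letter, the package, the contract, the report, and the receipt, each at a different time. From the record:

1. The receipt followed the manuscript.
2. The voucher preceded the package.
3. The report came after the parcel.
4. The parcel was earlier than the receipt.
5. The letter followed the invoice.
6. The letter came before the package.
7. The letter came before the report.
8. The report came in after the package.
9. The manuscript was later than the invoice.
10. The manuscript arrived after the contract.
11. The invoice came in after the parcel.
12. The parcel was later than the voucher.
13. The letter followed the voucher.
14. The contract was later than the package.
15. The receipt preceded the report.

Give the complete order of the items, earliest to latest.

The constraints fix every adjacent pair, so only one ordering works:
the voucher → the parcel → the invoice → the letter → the package → the contract → the manuscript → the receipt → the report.

the voucher, the parcel, the invoice, the letter, the package, the contract, the manuscript, the receipt, the report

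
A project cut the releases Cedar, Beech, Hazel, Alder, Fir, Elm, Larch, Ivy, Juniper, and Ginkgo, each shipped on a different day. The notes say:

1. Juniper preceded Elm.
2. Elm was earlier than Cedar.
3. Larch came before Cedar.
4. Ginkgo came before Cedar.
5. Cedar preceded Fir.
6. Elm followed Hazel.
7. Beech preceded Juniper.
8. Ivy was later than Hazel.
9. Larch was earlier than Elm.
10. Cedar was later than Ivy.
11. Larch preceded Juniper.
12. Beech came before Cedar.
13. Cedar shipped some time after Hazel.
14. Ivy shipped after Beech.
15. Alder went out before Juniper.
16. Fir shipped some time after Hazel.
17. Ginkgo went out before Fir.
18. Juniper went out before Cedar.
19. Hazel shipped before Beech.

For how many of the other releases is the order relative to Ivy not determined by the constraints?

5

Forced before Ivy: Beech and Hazel; forced after Ivy: Cedar and Fir.
That leaves Alder, Elm, Ginkgo, Juniper, and Larch with no forced order relative to Ivy — 5.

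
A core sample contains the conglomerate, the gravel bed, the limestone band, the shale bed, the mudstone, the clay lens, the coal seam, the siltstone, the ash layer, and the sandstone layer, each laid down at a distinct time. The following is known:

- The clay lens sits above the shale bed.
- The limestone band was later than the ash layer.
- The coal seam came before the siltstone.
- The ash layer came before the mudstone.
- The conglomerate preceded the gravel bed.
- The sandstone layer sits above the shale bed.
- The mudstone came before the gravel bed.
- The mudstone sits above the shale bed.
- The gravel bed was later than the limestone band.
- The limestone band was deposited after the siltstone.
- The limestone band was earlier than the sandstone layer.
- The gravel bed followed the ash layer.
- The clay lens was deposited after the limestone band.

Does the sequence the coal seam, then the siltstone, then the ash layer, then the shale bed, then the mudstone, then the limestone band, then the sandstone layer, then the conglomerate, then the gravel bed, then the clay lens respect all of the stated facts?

yes

Check each stated constraint against the proposed order — e.g. the ash layer is ahead of the gravel bed; the shale bed is ahead of the clay lens. Every pair is in the required order; nothing is violated.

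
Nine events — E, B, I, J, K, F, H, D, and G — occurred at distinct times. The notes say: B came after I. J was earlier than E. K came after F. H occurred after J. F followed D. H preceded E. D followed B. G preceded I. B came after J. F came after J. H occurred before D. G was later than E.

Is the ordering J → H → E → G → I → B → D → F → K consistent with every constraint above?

Check each stated constraint against the proposed order — e.g. H is ahead of D; J is ahead of F. Every pair is in the required order; nothing is violated.

yes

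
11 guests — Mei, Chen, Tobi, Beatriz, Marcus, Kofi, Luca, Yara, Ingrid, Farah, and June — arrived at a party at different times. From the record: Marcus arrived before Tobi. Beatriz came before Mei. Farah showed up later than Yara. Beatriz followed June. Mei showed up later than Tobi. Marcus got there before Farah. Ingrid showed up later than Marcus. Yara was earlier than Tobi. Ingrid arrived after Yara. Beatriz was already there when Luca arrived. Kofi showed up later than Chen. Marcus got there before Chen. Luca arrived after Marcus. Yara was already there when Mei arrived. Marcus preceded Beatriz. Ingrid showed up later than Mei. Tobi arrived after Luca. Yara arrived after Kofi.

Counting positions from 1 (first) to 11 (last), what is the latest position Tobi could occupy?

9

Tobi must come before Ingrid and Mei — 2 guests forced after them.
Everything else can be placed before Tobi in some valid order, so Tobi can sit as late as position 11 − 2 = 9.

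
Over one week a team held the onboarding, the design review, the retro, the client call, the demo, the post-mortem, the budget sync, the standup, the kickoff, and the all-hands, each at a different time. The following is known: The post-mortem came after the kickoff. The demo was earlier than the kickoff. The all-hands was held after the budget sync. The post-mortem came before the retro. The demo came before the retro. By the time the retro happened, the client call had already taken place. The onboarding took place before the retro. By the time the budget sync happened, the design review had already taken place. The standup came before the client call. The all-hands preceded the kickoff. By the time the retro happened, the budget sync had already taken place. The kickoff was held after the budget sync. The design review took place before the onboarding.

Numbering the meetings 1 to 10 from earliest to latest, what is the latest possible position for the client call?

The client call must come before the retro — 1 meeting forced after it.
Everything else can be placed before the client call in some valid order, so the client call can sit as late as position 10 − 1 = 9.

9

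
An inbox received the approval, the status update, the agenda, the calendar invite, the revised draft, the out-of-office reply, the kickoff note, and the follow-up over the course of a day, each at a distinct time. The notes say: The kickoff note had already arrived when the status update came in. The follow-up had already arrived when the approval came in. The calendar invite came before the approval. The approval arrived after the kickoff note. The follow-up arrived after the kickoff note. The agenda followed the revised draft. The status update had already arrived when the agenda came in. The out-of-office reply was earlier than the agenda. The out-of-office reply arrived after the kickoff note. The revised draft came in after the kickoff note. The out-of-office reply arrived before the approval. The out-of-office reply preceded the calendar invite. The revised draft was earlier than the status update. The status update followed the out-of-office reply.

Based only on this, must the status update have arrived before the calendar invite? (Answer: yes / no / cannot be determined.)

cannot be determined

No chain of stated constraints runs from the status update to the calendar invite, and none runs from the calendar invite to the status update either.
So the relative order of the status update and the calendar invite is not fixed by the given facts.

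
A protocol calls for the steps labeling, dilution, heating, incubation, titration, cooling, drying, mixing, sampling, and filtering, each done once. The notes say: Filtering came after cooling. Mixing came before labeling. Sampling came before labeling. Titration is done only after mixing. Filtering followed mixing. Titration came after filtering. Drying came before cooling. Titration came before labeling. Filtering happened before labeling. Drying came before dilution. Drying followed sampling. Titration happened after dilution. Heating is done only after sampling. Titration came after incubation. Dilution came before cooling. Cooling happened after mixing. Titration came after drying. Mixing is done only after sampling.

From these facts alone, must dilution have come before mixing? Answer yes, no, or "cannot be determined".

No chain of stated constraints runs from dilution to mixing, and none runs from mixing to dilution either.
So the relative order of dilution and mixing is not fixed by the given facts.

cannot be determined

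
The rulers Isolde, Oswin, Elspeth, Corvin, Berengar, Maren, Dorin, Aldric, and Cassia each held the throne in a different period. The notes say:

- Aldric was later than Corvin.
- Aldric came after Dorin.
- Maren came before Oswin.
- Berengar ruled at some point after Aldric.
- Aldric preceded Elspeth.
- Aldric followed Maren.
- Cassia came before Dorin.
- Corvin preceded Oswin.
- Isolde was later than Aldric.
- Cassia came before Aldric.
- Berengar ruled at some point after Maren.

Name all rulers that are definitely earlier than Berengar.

Directly stated before Berengar: Aldric and Maren.
Cassia reaches Berengar via Cassia → Aldric → Berengar.
Corvin reaches Berengar via Corvin → Aldric → Berengar.
Dorin reaches Berengar via Dorin → Aldric → Berengar.
No chain forces Isolde (or any of the others) ahead of Berengar.

Aldric, Cassia, Corvin, Dorin, Maren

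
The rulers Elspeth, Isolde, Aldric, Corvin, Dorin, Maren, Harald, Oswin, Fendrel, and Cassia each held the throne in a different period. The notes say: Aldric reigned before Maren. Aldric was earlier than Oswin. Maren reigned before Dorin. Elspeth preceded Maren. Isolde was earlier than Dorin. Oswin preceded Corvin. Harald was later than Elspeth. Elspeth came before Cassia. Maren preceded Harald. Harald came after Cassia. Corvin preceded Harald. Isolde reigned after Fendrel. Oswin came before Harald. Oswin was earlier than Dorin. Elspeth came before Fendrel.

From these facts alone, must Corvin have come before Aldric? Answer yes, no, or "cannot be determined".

no

Tracing the constraints gives Aldric → Oswin → Corvin, so Aldric must come before Corvin.
That means Corvin cannot be before Aldric.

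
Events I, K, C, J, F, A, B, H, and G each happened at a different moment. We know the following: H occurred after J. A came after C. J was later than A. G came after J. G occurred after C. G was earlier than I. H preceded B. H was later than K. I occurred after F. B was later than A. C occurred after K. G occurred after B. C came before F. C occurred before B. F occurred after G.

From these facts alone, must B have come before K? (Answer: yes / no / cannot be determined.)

no

Tracing the constraints gives K → C → B, so K must come before B.
That means B cannot be before K.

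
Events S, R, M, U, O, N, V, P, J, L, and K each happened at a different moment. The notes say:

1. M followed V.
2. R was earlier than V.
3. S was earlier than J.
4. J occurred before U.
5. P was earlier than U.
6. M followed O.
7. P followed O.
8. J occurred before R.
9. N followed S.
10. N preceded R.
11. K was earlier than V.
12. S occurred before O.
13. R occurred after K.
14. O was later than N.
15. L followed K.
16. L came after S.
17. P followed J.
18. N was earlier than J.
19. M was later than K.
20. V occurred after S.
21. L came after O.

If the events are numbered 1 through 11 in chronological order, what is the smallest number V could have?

6

J, K, N, R, and S must all come before V — 5 forced predecessors.
Nothing else is forced ahead of V, so its earliest slot is position 5 + 1 = 6.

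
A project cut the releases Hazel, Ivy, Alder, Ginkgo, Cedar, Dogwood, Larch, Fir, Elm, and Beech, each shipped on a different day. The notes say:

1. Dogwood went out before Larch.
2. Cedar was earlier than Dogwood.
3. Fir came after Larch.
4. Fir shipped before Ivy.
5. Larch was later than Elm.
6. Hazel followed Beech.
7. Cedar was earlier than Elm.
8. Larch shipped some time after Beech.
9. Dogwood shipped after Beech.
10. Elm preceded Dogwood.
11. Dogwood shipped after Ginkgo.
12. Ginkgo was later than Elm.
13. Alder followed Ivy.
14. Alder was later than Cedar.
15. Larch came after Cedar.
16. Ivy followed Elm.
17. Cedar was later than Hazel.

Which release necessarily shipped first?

Beech has a chain of constraints placing it before every other release, so Beech must be first.

Beech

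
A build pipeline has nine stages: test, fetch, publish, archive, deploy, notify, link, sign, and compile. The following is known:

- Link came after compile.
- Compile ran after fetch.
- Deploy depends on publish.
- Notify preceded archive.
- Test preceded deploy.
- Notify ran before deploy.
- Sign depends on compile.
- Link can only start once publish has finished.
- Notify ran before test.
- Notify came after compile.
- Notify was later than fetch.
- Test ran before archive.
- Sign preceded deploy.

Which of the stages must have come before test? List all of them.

Directly stated before test: notify.
Compile reaches test via compile → notify → test.
Fetch reaches test via fetch → notify → test.
No chain forces archive (or any of the others) ahead of test.

compile, fetch, notify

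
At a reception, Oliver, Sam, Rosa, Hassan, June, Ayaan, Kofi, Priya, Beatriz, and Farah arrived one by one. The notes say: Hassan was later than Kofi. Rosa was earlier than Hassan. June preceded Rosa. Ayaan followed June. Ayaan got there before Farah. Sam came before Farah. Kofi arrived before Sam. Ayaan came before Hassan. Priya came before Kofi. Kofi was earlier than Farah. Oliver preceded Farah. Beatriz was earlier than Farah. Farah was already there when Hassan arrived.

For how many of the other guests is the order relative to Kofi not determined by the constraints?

Forced before Kofi: Priya; forced after Kofi: Farah, Hassan, and Sam.
That leaves Ayaan, Beatriz, June, Oliver, and Rosa with no forced order relative to Kofi — 5.

5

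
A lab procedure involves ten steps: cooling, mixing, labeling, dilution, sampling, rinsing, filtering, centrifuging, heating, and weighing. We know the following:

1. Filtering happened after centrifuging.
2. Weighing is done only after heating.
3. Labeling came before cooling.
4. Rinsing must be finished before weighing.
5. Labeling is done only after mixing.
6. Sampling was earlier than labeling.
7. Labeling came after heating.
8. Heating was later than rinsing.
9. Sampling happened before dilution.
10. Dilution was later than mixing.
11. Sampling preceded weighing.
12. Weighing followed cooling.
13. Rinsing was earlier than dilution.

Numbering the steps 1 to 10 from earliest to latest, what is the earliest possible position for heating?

Rinsing must come before heating — 1 forced predecessor.
Nothing else is forced ahead of heating, so its earliest slot is position 1 + 1 = 2.

2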